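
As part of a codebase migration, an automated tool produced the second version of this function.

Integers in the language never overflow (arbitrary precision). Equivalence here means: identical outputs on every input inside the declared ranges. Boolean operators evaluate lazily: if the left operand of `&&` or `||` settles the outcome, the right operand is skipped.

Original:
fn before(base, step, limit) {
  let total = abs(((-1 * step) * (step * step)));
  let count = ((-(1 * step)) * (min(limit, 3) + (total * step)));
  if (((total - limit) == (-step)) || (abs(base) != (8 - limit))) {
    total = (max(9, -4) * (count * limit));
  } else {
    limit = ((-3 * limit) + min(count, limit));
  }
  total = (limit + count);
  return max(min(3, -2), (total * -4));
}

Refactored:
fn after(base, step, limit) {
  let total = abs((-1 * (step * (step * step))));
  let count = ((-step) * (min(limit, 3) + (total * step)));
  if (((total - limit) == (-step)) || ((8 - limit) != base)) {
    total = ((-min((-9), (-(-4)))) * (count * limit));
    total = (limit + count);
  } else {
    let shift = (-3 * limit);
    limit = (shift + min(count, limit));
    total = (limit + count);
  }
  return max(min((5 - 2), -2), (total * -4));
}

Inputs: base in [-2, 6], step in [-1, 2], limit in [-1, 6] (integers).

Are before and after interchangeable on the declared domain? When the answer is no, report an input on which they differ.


Take base=-2, step=-1, limit=6.
before: total becomes 1; next count becomes 2; next (((total - limit) == (-step)) || (abs(base) != (8 - limit))) evaluates to false; next limit becomes -16; next total becomes -14; next final value 56
after: total becomes 1; next count becomes 2; next (((total - limit) == (-step)) || ((8 - limit) != base)) evaluates to true; next total becomes 108; next total becomes 8; next final value -2
56 != -2, so the rewrite changes behavior.
verdict: not equivalent; witness: base=-2, step=-1, limit=6


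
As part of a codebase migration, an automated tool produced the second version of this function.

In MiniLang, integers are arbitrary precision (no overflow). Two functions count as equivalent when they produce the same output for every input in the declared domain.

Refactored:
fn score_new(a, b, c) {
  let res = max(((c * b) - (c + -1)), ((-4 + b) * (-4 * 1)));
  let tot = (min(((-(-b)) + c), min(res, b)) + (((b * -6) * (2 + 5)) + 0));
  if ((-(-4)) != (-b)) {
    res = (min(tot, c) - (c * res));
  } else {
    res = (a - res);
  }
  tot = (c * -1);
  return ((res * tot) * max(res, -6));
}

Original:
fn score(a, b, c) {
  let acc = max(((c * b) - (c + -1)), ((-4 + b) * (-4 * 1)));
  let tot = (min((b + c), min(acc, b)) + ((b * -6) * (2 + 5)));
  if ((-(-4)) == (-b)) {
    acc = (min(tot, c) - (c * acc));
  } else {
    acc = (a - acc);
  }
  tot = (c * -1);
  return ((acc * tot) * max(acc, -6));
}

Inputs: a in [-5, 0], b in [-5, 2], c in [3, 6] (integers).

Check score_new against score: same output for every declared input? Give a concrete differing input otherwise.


The rewrite breaks on a=-5, b=-5, c=3, where the results are -738 and -1890.
score: acc becomes 36; next tot becomes 205; next ((-(-4)) == (-b)) evaluates to false; next acc becomes -41; next tot becomes -3; next final value -738
score_new: res becomes 36; next tot becomes 205; next ((-(-4)) != (-b)) evaluates to true; next res becomes -105; next tot becomes -3; next final value -1890
verdict: not equivalent; witness: a=-5, b=-5, c=3


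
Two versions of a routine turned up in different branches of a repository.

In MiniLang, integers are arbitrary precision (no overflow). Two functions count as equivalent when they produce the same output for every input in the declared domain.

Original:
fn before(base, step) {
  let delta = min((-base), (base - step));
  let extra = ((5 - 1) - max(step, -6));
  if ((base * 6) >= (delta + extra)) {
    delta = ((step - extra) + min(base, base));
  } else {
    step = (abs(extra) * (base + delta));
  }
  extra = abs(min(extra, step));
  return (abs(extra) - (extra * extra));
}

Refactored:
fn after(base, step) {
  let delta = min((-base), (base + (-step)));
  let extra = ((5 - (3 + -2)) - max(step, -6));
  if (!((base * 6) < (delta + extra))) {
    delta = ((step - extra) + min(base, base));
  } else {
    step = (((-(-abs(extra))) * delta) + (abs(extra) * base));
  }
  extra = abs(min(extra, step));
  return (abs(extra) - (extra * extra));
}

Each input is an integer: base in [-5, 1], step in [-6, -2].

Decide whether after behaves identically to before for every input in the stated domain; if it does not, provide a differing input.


Changes here: boolean connective usage differs; and constant usage differs; and arithmetic usage differs; and min/max/abs usage differs; and comparison usage differs; the full 35-point sweep finds no disagreement.
verdict: equivalent


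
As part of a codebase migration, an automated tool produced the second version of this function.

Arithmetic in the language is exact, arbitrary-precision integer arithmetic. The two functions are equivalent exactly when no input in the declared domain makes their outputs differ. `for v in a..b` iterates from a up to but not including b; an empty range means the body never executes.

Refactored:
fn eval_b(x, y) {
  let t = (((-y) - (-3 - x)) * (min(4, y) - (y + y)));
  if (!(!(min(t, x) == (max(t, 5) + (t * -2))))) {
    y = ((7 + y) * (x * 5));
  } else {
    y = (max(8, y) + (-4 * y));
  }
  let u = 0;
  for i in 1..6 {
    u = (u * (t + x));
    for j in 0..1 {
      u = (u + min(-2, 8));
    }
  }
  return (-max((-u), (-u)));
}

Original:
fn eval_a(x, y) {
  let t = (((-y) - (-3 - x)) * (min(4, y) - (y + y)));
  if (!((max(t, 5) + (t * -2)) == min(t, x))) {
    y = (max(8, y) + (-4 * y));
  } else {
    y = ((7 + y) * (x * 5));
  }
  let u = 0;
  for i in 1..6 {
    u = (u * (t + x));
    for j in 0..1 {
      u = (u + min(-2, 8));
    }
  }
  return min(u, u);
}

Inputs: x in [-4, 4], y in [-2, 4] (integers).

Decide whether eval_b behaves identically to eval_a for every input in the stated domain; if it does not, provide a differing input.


Differences: boolean connective usage differs; also min/max/abs usage differs — yet all 63 inputs agree.
verdict: equivalent


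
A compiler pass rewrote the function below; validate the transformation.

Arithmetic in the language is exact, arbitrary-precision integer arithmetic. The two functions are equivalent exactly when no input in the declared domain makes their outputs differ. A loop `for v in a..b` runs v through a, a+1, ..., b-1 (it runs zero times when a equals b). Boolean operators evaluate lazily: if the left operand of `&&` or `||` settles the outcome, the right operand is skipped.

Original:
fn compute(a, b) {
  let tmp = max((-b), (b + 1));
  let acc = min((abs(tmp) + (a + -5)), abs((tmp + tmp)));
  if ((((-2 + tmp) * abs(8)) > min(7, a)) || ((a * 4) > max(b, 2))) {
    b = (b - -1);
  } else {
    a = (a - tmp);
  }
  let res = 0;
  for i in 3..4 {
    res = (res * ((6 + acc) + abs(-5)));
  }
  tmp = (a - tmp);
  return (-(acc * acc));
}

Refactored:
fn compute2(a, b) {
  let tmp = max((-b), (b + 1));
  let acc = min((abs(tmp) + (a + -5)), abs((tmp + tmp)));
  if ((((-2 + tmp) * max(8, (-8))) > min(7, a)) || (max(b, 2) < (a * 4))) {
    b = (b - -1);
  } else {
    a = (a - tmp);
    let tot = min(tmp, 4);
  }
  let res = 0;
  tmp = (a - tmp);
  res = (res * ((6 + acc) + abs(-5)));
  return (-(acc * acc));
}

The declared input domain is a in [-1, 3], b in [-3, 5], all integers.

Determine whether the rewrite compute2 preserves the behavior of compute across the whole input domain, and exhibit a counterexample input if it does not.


This is a faithful refactor — min/max/abs usage differs; and local variable names differ; and constant usage differs; and loop structure differs; and comparison usage differs, but the computed results match everywhere.
One worked example (a=2, b=3) — compute: tmp=4, then acc=1, then ((((-2 + tmp) * abs(8)) > min(7, a)) || ((a * 4) > max(b, 2))) is true, then b=4, then res=0, then (i=3), then res=0, then tmp=-2, then returns -1; compute2: tmp=4, then acc=1, then ((((-2 + tmp) * max(8, (-8))) > min(7, a)) || (max(b, 2) < (a * 4))) is true, then b=4, then res=0, then tmp=-2, then res=0, then returns -1; agreement on -1.
Sweeping the whole domain (45 inputs) finds no disagreement.
verdict: equivalent


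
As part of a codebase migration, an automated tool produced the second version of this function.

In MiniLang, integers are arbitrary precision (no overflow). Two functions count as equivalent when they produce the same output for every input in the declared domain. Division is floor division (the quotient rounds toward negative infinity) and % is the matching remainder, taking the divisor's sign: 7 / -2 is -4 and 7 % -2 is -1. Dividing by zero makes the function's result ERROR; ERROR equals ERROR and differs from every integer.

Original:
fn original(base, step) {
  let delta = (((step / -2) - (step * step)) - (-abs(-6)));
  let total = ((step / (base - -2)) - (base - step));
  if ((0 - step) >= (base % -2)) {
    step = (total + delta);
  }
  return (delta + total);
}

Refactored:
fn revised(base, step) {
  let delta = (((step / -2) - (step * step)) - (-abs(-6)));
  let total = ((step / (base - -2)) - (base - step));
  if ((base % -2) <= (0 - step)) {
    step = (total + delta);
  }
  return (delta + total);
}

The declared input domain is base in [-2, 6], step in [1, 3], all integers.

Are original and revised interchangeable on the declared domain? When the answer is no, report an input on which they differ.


Comparing the listings, the differences include: comparison usage differs.
As a probe, take base=-2, step=3: original runs delta = -5; division by zero -> ERROR; revised runs delta = -5; division by zero -> ERROR; both end at ERROR.
Across all 27 domain points the two functions coincide.
verdict: equivalent


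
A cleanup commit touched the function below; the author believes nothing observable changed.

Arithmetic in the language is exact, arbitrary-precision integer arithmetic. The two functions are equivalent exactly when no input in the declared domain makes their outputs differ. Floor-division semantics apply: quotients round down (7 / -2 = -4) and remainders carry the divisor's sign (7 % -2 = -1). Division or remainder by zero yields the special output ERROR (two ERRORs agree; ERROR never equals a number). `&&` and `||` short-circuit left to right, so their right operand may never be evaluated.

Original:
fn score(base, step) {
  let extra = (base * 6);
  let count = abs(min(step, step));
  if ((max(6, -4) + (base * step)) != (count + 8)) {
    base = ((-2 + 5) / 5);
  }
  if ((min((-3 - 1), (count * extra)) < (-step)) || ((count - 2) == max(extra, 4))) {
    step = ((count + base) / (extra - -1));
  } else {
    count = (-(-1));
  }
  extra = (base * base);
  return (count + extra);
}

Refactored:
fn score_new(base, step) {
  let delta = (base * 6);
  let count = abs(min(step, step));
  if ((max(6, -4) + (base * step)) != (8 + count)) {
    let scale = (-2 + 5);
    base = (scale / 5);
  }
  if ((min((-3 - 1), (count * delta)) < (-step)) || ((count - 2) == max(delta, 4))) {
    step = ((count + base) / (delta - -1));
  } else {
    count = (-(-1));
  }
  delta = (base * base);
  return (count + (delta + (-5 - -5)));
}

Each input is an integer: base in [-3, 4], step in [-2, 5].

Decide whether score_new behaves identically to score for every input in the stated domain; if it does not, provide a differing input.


This is a faithful refactor — constant usage differs, statement counts differ, arithmetic usage differs, local variable names differ, but the computed results match everywhere.
Spot check at base=0, step=0 — score: extra=0, then count=0, then ((max(6, -4) + (base * step)) != (count + 8)) is true, then base=0, then ((min((-3 - 1), (count * extra)) < (-step)) || ((count - 2) == max(extra, 4))) is true, then step=0, then extra=0, then returns 0. score_new: delta=0, then count=0, then ((max(6, -4) + (base * step)) != (8 + count)) is true, then scale=3, then base=0, then ((min((-3 - 1), (count * delta)) < (-step)) || ((count - 2) == max(delta, 4))) is true, then step=0, then delta=0, then returns 0. Both give 0.
Every one of the 64 inputs gives matching results.
verdict: equivalent


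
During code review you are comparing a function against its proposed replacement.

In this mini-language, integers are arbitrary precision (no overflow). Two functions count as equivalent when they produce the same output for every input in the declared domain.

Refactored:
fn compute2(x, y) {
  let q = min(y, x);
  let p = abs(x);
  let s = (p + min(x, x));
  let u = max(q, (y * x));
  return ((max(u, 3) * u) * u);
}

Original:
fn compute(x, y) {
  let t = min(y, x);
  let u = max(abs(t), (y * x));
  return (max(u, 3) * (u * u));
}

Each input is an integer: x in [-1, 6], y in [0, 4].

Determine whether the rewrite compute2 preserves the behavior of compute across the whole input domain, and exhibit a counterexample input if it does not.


Not equivalent: x=-1, y=0 separates them (3 vs 0).
compute: t becomes -1; next u becomes 1; next final value 3
compute2: q becomes -1; next p becomes 1; next s becomes 0; next u becomes 0; next final value 0
verdict: not equivalent; witness: x=-1, y=0


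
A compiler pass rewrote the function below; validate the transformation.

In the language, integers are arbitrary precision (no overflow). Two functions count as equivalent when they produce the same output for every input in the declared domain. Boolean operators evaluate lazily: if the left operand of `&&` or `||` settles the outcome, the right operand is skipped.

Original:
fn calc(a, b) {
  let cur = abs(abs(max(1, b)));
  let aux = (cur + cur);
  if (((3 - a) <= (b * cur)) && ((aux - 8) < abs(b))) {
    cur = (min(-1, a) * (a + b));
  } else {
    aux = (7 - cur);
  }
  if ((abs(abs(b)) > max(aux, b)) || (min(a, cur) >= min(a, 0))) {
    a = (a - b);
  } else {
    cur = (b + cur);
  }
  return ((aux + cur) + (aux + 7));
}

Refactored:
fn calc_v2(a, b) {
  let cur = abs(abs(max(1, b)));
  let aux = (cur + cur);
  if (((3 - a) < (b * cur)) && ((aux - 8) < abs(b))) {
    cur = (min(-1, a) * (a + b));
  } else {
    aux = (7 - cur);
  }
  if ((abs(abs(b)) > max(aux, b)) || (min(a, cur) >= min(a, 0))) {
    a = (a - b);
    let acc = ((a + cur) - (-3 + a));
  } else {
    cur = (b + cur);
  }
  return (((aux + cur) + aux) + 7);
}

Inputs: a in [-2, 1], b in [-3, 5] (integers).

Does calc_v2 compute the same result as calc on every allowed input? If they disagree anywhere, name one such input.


These are not equivalent — on a=-1, b=2 the outputs split (14 vs 19).
calc: cur := 2 | aux := 4 | (((3 - a) <= (b * cur)) && ((aux - 8) < abs(b))): true | cur := -1 | ((abs(abs(b)) > max(aux, b)) || (min(a, cur) >= min(a, 0))): true | a := -3 | result 14
calc_v2: cur := 2 | aux := 4 | (((3 - a) < (b * cur)) && ((aux - 8) < abs(b))): false | aux := 5 | ((abs(abs(b)) > max(aux, b)) || (min(a, cur) >= min(a, 0))): true | a := -3 | acc := 5 | result 19
verdict: not equivalent; witness: a=-1, b=2


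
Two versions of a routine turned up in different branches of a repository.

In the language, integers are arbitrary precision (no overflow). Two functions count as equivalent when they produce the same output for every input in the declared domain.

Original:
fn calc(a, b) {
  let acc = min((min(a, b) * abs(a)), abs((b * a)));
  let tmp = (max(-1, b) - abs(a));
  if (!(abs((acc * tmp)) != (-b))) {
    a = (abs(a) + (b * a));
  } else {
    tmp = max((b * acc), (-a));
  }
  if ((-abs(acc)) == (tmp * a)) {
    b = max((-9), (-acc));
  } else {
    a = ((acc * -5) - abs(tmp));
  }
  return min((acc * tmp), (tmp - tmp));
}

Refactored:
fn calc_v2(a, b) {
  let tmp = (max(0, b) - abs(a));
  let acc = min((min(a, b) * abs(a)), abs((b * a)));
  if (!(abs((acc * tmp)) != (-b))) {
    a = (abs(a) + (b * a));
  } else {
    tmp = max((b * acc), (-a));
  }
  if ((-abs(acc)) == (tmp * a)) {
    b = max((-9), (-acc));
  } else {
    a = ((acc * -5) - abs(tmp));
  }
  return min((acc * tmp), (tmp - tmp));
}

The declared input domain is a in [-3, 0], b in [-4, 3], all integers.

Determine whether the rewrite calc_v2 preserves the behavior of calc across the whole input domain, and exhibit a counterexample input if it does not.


Try a=-1, b=-4.
calc: acc := -4 | tmp := -2 | (!(abs((acc * tmp)) != (-b))): false | tmp := 16 | ((-abs(acc)) == (tmp * a)): false | a := 4 | result -64
calc_v2: tmp := -1 | acc := -4 | (!(abs((acc * tmp)) != (-b))): true | a := 5 | ((-abs(acc)) == (tmp * a)): false | a := 19 | result 0
-64 vs 0 — the two versions disagree here.
verdict: not equivalent; witness: a=-1, b=-4


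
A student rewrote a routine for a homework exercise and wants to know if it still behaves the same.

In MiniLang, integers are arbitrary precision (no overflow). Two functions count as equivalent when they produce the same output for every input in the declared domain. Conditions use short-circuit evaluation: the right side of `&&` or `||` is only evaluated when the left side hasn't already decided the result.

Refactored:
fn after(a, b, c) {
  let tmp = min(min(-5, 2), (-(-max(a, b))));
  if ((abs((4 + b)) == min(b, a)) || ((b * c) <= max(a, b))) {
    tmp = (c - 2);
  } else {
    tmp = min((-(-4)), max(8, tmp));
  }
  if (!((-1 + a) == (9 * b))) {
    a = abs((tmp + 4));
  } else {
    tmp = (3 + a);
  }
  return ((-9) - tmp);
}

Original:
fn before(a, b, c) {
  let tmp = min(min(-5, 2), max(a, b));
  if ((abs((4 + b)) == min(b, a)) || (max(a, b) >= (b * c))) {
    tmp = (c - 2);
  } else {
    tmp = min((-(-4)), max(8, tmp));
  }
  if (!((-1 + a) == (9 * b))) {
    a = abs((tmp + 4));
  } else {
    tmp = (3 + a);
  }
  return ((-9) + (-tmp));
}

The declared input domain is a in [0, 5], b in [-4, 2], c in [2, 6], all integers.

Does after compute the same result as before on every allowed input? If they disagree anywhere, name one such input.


Equivalent — the differences include comparison usage differs, plus arithmetic usage differs, yet no declared input distinguishes the two.
Spot check at a=4, b=-2, c=4 — before: tmp=-5, then ((abs((4 + b)) == min(b, a)) || (max(a, b) >= (b * c))) is true, then tmp=2, then (!((-1 + a) == (9 * b))) is true, then a=6, then returns -11. after: tmp=-5, then ((abs((4 + b)) == min(b, a)) || ((b * c) <= max(a, b))) is true, then tmp=2, then (!((-1 + a) == (9 * b))) is true, then a=6, then returns -11. Both give -11.
Every one of the 210 inputs gives matching results.
verdict: equivalent


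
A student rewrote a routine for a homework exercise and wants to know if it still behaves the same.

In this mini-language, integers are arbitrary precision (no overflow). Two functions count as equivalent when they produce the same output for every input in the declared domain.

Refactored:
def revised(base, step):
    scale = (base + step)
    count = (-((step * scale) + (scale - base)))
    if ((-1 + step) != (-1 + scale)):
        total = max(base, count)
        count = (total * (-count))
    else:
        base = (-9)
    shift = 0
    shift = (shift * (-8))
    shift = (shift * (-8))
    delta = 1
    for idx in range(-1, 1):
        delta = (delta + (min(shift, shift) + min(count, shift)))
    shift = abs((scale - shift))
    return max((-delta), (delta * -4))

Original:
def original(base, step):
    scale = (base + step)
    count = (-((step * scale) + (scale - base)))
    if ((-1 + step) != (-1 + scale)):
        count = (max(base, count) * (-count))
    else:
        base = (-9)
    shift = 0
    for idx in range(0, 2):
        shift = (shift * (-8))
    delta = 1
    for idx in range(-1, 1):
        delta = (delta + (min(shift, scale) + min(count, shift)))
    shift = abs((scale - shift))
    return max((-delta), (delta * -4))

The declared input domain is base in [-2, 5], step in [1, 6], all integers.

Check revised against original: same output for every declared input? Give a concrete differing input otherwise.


At base=-2, step=1: original gives 4, revised gives -1.
verdict: not equivalent; witness: base=-2, step=1


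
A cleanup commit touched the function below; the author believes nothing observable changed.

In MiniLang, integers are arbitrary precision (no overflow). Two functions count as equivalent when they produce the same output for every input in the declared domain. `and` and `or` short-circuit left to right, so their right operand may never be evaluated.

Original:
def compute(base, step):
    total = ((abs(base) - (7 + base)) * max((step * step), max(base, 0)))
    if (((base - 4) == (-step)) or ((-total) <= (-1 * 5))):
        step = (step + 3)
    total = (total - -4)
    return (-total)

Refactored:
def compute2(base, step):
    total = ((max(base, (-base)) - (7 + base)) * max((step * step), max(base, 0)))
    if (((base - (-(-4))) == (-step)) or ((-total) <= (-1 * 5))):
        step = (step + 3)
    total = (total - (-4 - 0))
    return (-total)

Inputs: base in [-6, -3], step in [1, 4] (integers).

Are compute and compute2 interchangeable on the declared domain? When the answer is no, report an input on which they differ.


The two are interchangeable: constant usage differs, and arithmetic usage differs, and min/max/abs usage differs, and every declared input agrees.
One worked example (base=-4, step=3) — compute: total := 9 | (((base - 4) == (-step)) or ((-total) <= (-1 * 5))): true | step := 6 | total := 13 | result -13; compute2: total := 9 | (((base - (-(-4))) == (-step)) or ((-total) <= (-1 * 5))): true | step := 6 | total := 13 | result -13; agreement on -13.
Across all 16 domain points the two functions coincide.
verdict: equivalent


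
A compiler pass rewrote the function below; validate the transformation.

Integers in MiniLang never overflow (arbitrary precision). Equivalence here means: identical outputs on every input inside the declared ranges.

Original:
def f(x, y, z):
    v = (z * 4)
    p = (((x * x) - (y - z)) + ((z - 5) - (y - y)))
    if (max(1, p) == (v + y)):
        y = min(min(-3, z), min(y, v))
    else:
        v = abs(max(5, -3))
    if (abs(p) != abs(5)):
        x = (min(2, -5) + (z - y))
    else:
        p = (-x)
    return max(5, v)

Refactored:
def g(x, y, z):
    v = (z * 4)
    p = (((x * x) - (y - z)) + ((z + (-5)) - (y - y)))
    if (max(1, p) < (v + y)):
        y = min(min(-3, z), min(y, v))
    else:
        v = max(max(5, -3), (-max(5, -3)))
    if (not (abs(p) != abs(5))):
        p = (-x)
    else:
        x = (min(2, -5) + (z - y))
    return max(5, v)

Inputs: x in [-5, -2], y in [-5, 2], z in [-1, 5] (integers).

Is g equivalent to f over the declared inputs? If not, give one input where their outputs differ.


Not equivalent: x=-4, y=1, z=5 separates them (5 vs 20).
f: v=20, then p=20, then (max(1, p) == (v + y)) is false, then v=5, then (abs(p) != abs(5)) is true, then x=-1, then returns 5
g: v=20, then p=20, then (max(1, p) < (v + y)) is true, then y=-3, then (not (abs(p) != abs(5))) is false, then x=3, then returns 20
verdict: not equivalent; witness: x=-4, y=1, z=5


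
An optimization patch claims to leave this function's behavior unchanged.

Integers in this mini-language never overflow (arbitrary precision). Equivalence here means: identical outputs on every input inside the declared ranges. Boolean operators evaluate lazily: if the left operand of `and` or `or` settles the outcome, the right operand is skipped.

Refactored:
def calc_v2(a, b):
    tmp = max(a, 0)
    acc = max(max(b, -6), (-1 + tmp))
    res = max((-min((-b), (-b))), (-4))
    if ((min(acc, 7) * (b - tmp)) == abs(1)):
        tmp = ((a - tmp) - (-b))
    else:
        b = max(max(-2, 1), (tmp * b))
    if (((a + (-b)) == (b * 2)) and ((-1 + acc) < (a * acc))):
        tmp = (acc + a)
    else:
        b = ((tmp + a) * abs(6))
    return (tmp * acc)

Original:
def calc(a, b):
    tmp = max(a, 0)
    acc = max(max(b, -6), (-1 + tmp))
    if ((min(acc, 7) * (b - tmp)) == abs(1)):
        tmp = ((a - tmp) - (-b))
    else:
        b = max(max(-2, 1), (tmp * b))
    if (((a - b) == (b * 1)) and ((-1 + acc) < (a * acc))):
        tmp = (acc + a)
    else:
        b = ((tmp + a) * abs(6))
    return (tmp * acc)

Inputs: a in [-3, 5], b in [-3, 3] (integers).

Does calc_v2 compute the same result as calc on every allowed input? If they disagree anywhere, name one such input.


Run the pair on a=2, b=-3.
calc: tmp=2, then acc=1, then ((min(acc, 7) * (b - tmp)) == abs(1)) is false, then b=1, then (((a - b) == (b * 1)) and ((-1 + acc) < (a * acc))) is true, then tmp=3, then returns 3
calc_v2: tmp=2, then acc=1, then res=-3, then ((min(acc, 7) * (b - tmp)) == abs(1)) is false, then b=1, then (((a + (-b)) == (b * 2)) and ((-1 + acc) < (a * acc))) is false, then b=24, then returns 2
3 against 2: the behavior changed.
verdict: not equivalent; witness: a=2, b=-3


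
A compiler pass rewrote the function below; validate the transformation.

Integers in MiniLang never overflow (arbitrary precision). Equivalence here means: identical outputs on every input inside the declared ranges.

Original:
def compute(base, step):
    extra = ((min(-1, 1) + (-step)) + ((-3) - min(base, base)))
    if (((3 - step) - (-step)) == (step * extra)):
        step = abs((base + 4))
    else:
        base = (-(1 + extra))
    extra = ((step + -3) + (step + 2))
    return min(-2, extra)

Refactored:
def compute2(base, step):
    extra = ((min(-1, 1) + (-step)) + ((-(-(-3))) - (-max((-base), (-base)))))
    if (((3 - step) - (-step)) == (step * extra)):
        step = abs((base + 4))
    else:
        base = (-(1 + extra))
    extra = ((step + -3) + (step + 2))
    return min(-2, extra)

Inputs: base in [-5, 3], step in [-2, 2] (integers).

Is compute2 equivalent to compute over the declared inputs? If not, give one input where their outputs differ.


Comparing the listings, the differences include: min/max/abs usage differs.
As a probe, take base=-1, step=-2: compute runs extra := -1 | (((3 - step) - (-step)) == (step * extra)): false | base := 0 | extra := -5 | result -5; compute2 runs extra := -1 | (((3 - step) - (-step)) == (step * extra)): false | base := 0 | extra := -5 | result -5; both end at -5.
Sweeping the whole domain (45 inputs) finds no disagreement.
verdict: equivalent


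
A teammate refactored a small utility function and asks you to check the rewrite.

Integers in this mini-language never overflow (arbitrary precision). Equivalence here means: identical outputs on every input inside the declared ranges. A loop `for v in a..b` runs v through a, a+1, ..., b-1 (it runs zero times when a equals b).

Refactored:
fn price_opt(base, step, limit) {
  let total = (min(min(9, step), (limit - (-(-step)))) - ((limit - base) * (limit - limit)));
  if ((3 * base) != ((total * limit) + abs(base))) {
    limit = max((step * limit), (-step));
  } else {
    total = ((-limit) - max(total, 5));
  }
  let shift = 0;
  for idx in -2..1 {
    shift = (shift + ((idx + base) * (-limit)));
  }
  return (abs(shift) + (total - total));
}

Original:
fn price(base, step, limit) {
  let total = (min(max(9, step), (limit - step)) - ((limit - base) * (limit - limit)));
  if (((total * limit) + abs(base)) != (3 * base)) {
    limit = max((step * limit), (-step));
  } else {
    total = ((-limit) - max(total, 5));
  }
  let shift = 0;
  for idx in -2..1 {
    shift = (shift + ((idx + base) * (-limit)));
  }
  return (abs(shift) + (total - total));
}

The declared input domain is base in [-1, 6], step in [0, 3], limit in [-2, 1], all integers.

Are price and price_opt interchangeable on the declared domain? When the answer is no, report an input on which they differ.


Take base=0, step=0, limit=1.
price: total := 1 | (((total * limit) + abs(base)) != (3 * base)): true | limit := 0 | shift := 0 | iter idx=-2: | shift := 0 | iter idx=-1: | shift := 0 | iter idx=0: | shift := 0 | result 0
price_opt: total := 0 | ((3 * base) != ((total * limit) + abs(base))): false | total := -6 | shift := 0 | iter idx=-2: | shift := 2 | iter idx=-1: | shift := 3 | iter idx=0: | shift := 3 | result 3
0 against 3: the behavior changed.
verdict: not equivalent; witness: base=0, step=0, limit=1


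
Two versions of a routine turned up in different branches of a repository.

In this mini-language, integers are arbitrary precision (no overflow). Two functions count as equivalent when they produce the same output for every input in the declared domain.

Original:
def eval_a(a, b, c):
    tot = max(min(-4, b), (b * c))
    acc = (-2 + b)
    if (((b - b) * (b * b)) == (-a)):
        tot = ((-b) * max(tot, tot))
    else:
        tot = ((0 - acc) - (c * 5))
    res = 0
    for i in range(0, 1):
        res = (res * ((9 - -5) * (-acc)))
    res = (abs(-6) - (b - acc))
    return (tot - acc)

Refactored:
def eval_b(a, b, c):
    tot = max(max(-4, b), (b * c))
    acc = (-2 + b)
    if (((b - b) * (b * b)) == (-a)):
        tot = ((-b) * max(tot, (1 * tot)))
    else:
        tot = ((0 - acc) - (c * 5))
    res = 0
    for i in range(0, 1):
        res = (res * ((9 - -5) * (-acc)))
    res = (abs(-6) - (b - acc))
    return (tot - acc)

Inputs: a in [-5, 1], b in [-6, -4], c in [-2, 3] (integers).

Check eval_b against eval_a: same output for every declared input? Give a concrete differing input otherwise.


Not equivalent: a=0, b=-6, c=1 separates them (-28 vs -16).
eval_a: tot=-6, then acc=-8, then (((b - b) * (b * b)) == (-a)) is true, then tot=-36, then res=0, then (i=0), then res=0, then res=4, then returns -28
eval_b: tot=-4, then acc=-8, then (((b - b) * (b * b)) == (-a)) is true, then tot=-24, then res=0, then (i=0), then res=0, then res=4, then returns -16
verdict: not equivalent; witness: a=0, b=-6, c=1


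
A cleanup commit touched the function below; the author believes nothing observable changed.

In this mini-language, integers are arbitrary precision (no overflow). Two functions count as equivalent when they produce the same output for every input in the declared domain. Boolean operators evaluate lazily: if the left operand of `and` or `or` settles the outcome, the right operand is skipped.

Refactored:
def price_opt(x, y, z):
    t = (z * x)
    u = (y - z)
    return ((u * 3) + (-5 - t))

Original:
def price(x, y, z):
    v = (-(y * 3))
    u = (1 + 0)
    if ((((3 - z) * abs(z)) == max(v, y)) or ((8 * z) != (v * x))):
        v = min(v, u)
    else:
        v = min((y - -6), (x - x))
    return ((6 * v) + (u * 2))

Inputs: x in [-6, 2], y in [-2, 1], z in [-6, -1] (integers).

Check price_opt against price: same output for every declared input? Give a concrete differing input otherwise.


Not equivalent: x=-6, y=-2, z=-6 separates them (8 vs -29).
price: v := 6 | u := 1 | ((((3 - z) * abs(z)) == max(v, y)) or ((8 * z) != (v * x))): true | v := 1 | result 8
price_opt: t := 36 | u := 4 | result -29
verdict: not equivalent; witness: x=-6, y=-2, z=-6


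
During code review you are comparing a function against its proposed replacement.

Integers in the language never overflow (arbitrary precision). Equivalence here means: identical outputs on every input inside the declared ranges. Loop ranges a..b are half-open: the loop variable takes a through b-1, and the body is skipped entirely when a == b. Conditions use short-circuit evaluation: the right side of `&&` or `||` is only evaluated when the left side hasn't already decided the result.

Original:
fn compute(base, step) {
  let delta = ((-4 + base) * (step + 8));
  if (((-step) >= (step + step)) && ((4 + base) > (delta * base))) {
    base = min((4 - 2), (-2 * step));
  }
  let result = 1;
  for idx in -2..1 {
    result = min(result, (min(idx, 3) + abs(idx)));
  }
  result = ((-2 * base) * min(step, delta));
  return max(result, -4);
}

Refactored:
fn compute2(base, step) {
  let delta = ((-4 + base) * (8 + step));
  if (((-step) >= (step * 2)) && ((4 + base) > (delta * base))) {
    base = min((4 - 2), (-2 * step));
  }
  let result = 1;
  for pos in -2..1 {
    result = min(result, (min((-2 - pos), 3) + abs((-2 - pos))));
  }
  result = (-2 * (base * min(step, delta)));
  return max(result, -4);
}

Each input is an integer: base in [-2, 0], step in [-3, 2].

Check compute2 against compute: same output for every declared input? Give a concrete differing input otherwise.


The two versions differ — the changes include arithmetic usage differs; local variable names differ; constant usage differs.
As a probe, take base=0, step=-2: compute runs delta becomes -24; next (((-step) >= (step + step)) && ((4 + base) > (delta * base))) evaluates to true; next base becomes 2; next result becomes 1; next at idx=-2:; next result becomes 0; next at idx=-1:; next result becomes 0; next at idx=0:; next result becomes 0; next result becomes 96; next final value 96; compute2 runs delta becomes -24; next (((-step) >= (step * 2)) && ((4 + base) > (delta * base))) evaluates to true; next base becomes 2; next result becomes 1; next at pos=-2:; next result becomes 0; next at pos=-1:; next result becomes 0; next at pos=0:; next result becomes 0; next result becomes 96; next final value 96; both end at 96.
Checked all 18 inputs in the declared domain: the outputs agree on every one.
verdict: equivalent


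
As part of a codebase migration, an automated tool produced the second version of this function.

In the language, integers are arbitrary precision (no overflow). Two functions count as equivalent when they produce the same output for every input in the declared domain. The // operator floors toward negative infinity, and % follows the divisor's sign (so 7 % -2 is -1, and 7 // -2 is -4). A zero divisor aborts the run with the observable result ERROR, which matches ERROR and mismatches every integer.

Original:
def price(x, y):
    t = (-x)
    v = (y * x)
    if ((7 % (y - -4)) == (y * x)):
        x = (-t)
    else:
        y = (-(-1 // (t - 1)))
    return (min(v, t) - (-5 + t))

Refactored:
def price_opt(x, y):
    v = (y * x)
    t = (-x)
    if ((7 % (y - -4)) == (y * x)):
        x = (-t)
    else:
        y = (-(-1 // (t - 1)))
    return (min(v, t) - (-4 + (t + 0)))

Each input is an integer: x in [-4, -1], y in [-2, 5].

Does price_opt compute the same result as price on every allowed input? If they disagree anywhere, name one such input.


Evaluate both at x=-4, y=-2.
price: t := 4 | v := 8 | ((7 % (y - -4)) == (y * x)): false | y := 1 | result 5
price_opt: v := 8 | t := 4 | ((7 % (y - -4)) == (y * x)): false | y := 1 | result 4
5 against 4: the behavior changed.
verdict: not equivalent; witness: x=-4, y=-2


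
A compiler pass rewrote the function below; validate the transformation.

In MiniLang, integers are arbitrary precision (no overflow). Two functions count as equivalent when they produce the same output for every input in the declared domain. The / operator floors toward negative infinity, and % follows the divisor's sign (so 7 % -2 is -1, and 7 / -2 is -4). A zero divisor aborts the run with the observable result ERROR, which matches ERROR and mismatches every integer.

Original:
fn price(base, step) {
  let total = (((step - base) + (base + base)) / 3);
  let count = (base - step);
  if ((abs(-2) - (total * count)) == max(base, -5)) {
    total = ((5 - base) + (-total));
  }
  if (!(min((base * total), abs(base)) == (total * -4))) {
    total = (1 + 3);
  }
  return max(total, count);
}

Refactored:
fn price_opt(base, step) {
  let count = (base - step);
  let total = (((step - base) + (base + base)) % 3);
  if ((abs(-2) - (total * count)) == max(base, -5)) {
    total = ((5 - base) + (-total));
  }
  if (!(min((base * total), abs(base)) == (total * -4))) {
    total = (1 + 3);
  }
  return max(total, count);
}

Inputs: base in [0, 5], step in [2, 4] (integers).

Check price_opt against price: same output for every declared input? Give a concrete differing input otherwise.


base=0, step=2 yields 0 from price but 4 from price_opt.
verdict: not equivalent; witness: base=0, step=2


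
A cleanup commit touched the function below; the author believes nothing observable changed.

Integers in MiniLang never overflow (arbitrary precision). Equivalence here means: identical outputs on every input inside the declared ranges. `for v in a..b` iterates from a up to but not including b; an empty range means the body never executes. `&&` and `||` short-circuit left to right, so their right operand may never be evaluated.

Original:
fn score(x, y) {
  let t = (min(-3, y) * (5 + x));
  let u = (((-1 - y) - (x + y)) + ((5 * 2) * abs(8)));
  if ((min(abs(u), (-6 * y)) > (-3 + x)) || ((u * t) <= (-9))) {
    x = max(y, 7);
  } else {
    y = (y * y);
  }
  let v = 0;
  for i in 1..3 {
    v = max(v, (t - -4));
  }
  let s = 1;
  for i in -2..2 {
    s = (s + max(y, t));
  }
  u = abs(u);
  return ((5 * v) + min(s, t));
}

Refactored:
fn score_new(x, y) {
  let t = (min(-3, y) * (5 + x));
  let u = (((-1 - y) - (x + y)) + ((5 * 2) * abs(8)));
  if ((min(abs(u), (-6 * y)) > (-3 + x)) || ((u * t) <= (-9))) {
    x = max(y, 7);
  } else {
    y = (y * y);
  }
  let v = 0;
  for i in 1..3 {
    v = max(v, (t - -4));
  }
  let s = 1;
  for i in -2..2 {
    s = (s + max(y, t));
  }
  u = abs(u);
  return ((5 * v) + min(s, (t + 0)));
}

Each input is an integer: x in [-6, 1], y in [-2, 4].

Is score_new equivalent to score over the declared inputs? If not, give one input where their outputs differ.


Although constant usage differs; arithmetic usage differs, 56/56 inputs agree.
verdict: equivalent


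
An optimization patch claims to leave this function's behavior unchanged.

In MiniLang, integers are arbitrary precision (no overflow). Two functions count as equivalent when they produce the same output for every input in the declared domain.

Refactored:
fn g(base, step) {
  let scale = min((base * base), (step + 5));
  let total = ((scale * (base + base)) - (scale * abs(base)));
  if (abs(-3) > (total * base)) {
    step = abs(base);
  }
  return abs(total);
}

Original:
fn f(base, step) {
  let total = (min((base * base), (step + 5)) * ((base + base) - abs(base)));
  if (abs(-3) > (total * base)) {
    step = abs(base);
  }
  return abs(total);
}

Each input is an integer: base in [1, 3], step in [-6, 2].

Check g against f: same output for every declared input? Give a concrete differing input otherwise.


Behavior is preserved: although arithmetic usage differs; and statement counts differ; and local variable names differ, the outputs never diverge.
One worked example (base=2, step=2) — f: total becomes 8; next (abs(-3) > (total * base)) evaluates to false; next final value 8; g: scale becomes 4; next total becomes 8; next (abs(-3) > (total * base)) evaluates to false; next final value 8; agreement on 8.
Every one of the 27 inputs gives matching results.
verdict: equivalent


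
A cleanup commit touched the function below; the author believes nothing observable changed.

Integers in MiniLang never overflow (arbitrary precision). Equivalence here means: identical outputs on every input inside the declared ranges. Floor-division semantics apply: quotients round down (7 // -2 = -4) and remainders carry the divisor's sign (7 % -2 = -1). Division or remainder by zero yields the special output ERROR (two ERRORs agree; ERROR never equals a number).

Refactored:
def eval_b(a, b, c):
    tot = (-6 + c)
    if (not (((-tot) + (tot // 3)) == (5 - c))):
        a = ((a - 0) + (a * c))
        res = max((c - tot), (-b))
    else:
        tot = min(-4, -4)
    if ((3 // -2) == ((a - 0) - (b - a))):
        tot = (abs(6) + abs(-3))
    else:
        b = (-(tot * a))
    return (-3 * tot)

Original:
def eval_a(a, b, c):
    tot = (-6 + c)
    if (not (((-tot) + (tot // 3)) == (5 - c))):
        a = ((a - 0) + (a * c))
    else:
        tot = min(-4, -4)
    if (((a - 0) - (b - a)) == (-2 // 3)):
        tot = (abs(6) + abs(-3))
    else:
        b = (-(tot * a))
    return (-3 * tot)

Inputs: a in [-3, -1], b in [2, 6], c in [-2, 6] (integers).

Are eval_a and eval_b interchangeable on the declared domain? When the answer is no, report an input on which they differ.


Evaluate both at a=-3, b=2, c=-1.
eval_a: tot becomes -7; next (not (((-tot) + (tot // 3)) == (5 - c))) evaluates to true; next a becomes 0; next (((a - 0) - (b - a)) == (-2 // 3)) evaluates to false; next b becomes 0; next final value 21
eval_b: tot becomes -7; next (not (((-tot) + (tot // 3)) == (5 - c))) evaluates to true; next a becomes 0; next res becomes 6; next ((3 // -2) == ((a - 0) - (b - a))) evaluates to true; next tot becomes 9; next final value -27
21 vs -27 — the two versions disagree here.
verdict: not equivalent; witness: a=-3, b=2, c=-1
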